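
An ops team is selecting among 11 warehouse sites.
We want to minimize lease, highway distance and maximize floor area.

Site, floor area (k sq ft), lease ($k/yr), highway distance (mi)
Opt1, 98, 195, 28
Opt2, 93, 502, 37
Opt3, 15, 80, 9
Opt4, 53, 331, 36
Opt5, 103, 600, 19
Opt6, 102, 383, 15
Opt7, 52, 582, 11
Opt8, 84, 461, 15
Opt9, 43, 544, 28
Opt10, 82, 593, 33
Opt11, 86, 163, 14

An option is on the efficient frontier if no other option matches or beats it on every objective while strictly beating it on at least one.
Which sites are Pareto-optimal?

Opt1, Opt3, Opt5, Opt6, Opt7, Opt11

Opt1: not dominated.
Opt2: dominated by Opt1 (floor area 98≥93, lease 195≤502, highway distance 28≤37).
Opt3: not dominated (best lease).
Opt4: dominated by Opt1 (floor area 98≥53, lease 195≤331, highway distance 28≤36).
Opt5: not dominated (best floor area).
Opt6: not dominated.
Opt7: not dominated.
Opt8: dominated by Opt6 (floor area 102≥84, lease 383≤461, highway distance 15≤15).
Opt9: dominated by Opt1 (floor area 98≥43, lease 195≤544, highway distance 28≤28).
Opt10: dominated by Opt1 (floor area 98≥82, lease 195≤593, highway distance 28≤33).
Opt11: not dominated.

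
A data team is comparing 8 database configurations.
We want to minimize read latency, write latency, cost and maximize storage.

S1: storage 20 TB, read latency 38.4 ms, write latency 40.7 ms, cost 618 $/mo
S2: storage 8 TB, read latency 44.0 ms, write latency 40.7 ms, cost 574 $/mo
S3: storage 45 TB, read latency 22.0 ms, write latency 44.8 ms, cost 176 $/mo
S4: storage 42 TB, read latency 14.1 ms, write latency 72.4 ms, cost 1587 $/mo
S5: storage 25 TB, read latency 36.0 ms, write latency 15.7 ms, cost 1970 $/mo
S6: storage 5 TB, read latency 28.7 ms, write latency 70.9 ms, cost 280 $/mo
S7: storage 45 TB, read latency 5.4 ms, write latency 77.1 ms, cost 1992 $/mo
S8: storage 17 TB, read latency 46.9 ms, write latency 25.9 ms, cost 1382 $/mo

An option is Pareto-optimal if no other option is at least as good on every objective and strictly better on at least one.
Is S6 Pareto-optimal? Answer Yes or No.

No

S3 vs S6: storage 45≥5, read latency 22.0≤28.7, write latency 44.8≤70.9, cost 176≤280 — S3 is at least as good on every objective and strictly better on at least one, so S3 dominates S6.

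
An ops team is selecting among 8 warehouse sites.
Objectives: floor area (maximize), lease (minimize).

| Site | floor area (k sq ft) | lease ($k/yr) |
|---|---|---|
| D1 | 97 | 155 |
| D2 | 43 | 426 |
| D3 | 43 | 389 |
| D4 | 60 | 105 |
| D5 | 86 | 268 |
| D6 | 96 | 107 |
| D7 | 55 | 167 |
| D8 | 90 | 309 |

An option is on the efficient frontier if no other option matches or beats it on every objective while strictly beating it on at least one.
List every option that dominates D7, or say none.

D1, D4, D6

D1: floor area 97≥55, lease 155≤167 — dominates D7.
D4: floor area 60≥55, lease 105≤167 — dominates D7.
D6: floor area 96≥55, lease 107≤167 — dominates D7.
Others (D2, D3, D5, D8) are each worse than D7 on at least one objective.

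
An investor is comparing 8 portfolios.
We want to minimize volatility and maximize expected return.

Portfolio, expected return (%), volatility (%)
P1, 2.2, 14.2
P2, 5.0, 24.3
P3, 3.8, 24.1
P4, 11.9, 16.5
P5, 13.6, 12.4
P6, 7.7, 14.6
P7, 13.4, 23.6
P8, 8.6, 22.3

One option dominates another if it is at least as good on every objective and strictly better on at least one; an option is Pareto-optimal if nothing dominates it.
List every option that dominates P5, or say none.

P1: worse on expected return (2.2 vs 13.6).
P2: worse on expected return (5.0 vs 13.6).
P3: worse on expected return (3.8 vs 13.6).
P4: worse on expected return (11.9 vs 13.6).
P6: worse on expected return (7.7 vs 13.6).
P7: worse on expected return (13.4 vs 13.6).
P8: worse on expected return (8.6 vs 13.6).
No option dominates P5.

none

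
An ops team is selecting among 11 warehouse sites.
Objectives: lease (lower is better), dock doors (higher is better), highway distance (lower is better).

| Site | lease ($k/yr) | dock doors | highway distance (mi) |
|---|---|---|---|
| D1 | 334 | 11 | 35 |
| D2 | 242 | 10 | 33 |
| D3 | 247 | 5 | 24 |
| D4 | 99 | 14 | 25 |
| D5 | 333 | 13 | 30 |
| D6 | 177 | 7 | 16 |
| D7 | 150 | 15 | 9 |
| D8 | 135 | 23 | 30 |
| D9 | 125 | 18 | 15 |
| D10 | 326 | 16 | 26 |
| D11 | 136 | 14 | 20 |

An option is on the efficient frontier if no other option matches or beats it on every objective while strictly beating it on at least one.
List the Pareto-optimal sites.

D4, D7, D8, D9

D1: dominated by D4 (lease 99≤334, dock doors 14≥11, highway distance 25≤35).
D2: dominated by D4 (lease 99≤242, dock doors 14≥10, highway distance 25≤33).
D3: dominated by D6 (lease 177≤247, dock doors 7≥5, highway distance 16≤24).
D4: not dominated (best lease).
D5: dominated by D4 (lease 99≤333, dock doors 14≥13, highway distance 25≤30).
D6: dominated by D7 (lease 150≤177, dock doors 15≥7, highway distance 9≤16).
D7: not dominated (best highway distance).
D8: not dominated (best dock doors).
D9: not dominated.
D10: dominated by D9 (lease 125≤326, dock doors 18≥16, highway distance 15≤26).
D11: dominated by D9 (lease 125≤136, dock doors 18≥14, highway distance 15≤20).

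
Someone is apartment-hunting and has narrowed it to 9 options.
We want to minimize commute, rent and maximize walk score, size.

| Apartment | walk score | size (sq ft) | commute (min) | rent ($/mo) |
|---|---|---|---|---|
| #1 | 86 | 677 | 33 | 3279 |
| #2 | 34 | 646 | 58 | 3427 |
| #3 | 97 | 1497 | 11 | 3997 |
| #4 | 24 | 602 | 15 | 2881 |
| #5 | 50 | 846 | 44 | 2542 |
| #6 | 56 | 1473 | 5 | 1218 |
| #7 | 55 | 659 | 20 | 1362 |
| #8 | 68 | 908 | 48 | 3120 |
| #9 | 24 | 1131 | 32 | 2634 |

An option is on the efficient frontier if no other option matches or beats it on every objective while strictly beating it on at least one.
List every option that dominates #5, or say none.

#6: walk score 56≥50, size 1473≥846, commute 5≤44, rent 1218≤2542 — dominates #5.
Others (#1, #2, #3, #4, #7, #8, #9) are each worse than #5 on at least one objective.

#6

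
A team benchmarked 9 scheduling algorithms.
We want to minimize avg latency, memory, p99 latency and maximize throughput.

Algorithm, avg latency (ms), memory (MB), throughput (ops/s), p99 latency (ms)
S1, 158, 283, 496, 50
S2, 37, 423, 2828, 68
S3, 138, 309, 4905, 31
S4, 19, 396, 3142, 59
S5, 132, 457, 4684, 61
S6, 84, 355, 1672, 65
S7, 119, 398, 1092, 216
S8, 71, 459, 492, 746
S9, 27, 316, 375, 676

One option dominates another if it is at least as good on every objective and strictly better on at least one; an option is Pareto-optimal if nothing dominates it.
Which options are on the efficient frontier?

S1: not dominated (best memory).
S2: dominated by S4 (avg latency 19≤37, memory 396≤423, throughput 3142≥2828, p99 latency 59≤68).
S3: not dominated (best throughput).
S4: not dominated (best avg latency).
S5: not dominated.
S6: not dominated.
S7: dominated by S4 (avg latency 19≤119, memory 396≤398, throughput 3142≥1092, p99 latency 59≤216).
S8: dominated by S2 (avg latency 37≤71, memory 423≤459, throughput 2828≥492, p99 latency 68≤746).
S9: not dominated.

S1, S3, S4, S5, S6, S9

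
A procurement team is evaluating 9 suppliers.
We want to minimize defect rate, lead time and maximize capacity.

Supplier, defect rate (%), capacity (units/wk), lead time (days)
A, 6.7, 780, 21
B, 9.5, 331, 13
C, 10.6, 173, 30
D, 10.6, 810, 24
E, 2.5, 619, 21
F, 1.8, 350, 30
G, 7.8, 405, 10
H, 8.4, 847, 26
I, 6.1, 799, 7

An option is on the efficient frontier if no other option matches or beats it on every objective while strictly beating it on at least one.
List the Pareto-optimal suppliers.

D, E, F, H, I

A: dominated by I (defect rate 6.1≤6.7, capacity 799≥780, lead time 7≤21).
B: dominated by G (defect rate 7.8≤9.5, capacity 405≥331, lead time 10≤13).
C: dominated by A (defect rate 6.7≤10.6, capacity 780≥173, lead time 21≤30).
D: not dominated.
E: not dominated.
F: not dominated (best defect rate).
G: dominated by I (defect rate 6.1≤7.8, capacity 799≥405, lead time 7≤10).
H: not dominated (best capacity).
I: not dominated (best lead time).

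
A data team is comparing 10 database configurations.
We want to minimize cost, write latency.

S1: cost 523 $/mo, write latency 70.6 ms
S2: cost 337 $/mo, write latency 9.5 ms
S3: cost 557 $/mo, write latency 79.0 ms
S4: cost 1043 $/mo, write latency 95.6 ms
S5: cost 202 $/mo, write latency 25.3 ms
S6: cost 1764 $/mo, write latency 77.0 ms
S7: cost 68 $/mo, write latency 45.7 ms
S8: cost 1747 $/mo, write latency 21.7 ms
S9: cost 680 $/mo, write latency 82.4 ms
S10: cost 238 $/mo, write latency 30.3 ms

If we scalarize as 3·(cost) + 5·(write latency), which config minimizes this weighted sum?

S7

S1: 3·523 + 5·70.6 = 1922.0
S2: 3·337 + 5·9.5 = 1058.5
S3: 3·557 + 5·79.0 = 2066.0
S4: 3·1043 + 5·95.6 = 3607.0
S5: 3·202 + 5·25.3 = 732.5
S6: 3·1764 + 5·77.0 = 5677.0
S7: 3·68 + 5·45.7 = 432.5
S8: 3·1747 + 5·21.7 = 5349.5
S9: 3·680 + 5·82.4 = 2452.0
S10: 3·238 + 5·30.3 = 865.5
Lowest: S7 at 432.5.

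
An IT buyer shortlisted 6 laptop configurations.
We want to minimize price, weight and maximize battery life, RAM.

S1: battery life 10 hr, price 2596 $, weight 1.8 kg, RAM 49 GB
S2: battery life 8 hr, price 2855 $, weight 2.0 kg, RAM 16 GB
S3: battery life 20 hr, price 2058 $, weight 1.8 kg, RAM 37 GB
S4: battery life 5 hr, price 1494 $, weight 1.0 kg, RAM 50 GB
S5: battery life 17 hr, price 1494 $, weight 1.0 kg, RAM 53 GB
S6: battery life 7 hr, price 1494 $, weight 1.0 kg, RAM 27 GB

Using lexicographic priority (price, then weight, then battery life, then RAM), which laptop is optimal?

First minimize price: best is 1494, kept {S4, S5, S6}.
Then minimize weight: best is 1.0, kept {S4, S5, S6}.
Then maximize battery life: best is 17, kept {S5}.

S5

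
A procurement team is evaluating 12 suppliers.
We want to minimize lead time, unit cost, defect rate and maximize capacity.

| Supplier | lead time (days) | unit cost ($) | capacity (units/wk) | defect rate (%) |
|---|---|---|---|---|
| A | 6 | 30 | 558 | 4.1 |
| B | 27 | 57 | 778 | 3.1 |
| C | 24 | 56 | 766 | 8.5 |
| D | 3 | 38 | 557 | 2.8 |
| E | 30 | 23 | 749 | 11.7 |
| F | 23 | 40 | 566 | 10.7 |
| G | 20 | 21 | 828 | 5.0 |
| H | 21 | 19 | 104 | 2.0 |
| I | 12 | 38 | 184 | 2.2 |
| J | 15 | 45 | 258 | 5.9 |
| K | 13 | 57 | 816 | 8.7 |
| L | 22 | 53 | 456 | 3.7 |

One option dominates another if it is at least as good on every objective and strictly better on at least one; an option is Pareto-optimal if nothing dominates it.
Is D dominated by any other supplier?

No

A: worse on lead time (6 vs 3).
B: worse on lead time (27 vs 3).
C: worse on lead time (24 vs 3).
E: worse on lead time (30 vs 3).
F: worse on lead time (23 vs 3).
G: worse on lead time (20 vs 3).
H: worse on lead time (21 vs 3).
I: worse on lead time (12 vs 3).
J: worse on lead time (15 vs 3).
K: worse on lead time (13 vs 3).
L: worse on lead time (22 vs 3).
No option is at least as good as D on every objective and strictly better on one.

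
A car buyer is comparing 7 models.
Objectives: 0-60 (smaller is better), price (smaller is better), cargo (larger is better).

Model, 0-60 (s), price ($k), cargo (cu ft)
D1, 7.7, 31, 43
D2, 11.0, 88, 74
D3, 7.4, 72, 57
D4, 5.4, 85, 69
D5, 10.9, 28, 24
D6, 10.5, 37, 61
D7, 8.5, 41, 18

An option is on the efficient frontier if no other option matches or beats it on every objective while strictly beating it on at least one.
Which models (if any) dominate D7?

D1

D1: 0-60 7.7≤8.5, price 31≤41, cargo 43≥18 — dominates D7.
Others (D2, D3, D4, D5, D6) are each worse than D7 on at least one objective.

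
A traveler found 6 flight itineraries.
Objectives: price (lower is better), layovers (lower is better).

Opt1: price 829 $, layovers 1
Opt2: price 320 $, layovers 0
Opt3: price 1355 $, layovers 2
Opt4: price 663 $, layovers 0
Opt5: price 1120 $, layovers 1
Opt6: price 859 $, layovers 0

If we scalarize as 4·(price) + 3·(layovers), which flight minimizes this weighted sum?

Opt1: 4·829 + 3·1 = 3319
Opt2: 4·320 + 3·0 = 1280
Opt3: 4·1355 + 3·2 = 5426
Opt4: 4·663 + 3·0 = 2652
Opt5: 4·1120 + 3·1 = 4483
Opt6: 4·859 + 3·0 = 3436
Lowest: Opt2 at 1280.

Opt2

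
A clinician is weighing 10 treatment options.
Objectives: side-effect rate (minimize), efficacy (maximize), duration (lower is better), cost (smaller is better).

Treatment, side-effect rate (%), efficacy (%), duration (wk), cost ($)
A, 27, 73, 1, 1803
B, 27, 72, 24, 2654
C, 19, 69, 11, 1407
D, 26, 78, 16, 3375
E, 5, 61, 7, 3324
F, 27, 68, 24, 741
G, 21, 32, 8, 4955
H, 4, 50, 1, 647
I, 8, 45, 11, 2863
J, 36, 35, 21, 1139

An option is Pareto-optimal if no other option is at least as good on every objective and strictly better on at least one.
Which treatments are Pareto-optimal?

A: not dominated.
B: dominated by A (side-effect rate 27≤27, efficacy 73≥72, duration 1≤24, cost 1803≤2654).
C: not dominated.
D: not dominated (best efficacy).
E: not dominated.
F: not dominated.
G: dominated by E (side-effect rate 5≤21, efficacy 61≥32, duration 7≤8, cost 3324≤4955).
H: not dominated (best side-effect rate).
I: dominated by H (side-effect rate 4≤8, efficacy 50≥45, duration 1≤11, cost 647≤2863).
J: dominated by H (side-effect rate 4≤36, efficacy 50≥35, duration 1≤21, cost 647≤1139).

A, C, D, E, F, H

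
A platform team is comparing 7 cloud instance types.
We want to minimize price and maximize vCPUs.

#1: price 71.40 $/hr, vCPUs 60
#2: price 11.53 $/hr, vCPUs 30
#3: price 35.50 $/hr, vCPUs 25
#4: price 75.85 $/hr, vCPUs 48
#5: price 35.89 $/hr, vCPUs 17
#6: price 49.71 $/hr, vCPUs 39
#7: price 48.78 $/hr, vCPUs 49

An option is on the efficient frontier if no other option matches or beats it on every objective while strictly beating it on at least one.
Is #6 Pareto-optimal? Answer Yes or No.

#7 vs #6: price 48.78≤49.71, vCPUs 49≥39 — #7 is at least as good on every objective and strictly better on at least one, so #7 dominates #6.

No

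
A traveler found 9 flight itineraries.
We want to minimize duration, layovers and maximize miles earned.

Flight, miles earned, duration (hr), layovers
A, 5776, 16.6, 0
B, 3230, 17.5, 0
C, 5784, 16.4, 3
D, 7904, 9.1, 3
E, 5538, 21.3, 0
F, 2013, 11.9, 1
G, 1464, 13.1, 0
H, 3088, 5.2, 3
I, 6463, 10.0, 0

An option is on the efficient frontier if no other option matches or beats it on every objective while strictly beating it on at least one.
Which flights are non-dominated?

A: dominated by I (miles earned 6463≥5776, duration 10.0≤16.6, layovers 0≤0).
B: dominated by A (miles earned 5776≥3230, duration 16.6≤17.5, layovers 0≤0).
C: dominated by D (miles earned 7904≥5784, duration 9.1≤16.4, layovers 3≤3).
D: not dominated (best miles earned).
E: dominated by A (miles earned 5776≥5538, duration 16.6≤21.3, layovers 0≤0).
F: dominated by I (miles earned 6463≥2013, duration 10.0≤11.9, layovers 0≤1).
G: dominated by I (miles earned 6463≥1464, duration 10.0≤13.1, layovers 0≤0).
H: not dominated (best duration).
I: not dominated.

D, H, I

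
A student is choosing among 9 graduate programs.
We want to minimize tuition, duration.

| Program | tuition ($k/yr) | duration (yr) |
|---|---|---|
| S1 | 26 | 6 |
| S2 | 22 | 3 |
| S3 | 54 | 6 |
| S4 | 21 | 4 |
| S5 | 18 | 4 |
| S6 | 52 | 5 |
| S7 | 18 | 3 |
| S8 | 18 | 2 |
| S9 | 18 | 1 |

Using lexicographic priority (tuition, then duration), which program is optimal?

First minimize tuition: best is 18, kept {S5, S7, S8, S9}.
Then minimize duration: best is 1, kept {S9}.

S9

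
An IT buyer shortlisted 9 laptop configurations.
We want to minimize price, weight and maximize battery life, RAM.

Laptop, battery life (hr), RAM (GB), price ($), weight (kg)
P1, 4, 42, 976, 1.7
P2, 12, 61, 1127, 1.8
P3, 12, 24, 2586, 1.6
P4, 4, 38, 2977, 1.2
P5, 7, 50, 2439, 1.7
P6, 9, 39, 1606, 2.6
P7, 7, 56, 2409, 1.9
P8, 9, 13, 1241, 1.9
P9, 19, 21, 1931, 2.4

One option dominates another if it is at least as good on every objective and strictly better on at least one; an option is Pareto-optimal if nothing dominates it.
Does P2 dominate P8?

Yes

P2 vs P8: battery life 12≥9, RAM 61≥13, price 1127≤1241, weight 1.8≤1.9 — P2 is at least as good on every objective with at least one strict improvement.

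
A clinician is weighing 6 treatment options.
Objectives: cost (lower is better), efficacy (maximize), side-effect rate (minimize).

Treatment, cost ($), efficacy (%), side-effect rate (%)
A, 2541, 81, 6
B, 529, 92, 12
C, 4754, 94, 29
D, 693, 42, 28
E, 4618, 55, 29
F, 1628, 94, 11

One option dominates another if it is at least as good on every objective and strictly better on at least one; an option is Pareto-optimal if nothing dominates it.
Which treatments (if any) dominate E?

A: cost 2541≤4618, efficacy 81≥55, side-effect rate 6≤29 — dominates E.
B: cost 529≤4618, efficacy 92≥55, side-effect rate 12≤29 — dominates E.
F: cost 1628≤4618, efficacy 94≥55, side-effect rate 11≤29 — dominates E.
Others (C, D) are each worse than E on at least one objective.

A, B, F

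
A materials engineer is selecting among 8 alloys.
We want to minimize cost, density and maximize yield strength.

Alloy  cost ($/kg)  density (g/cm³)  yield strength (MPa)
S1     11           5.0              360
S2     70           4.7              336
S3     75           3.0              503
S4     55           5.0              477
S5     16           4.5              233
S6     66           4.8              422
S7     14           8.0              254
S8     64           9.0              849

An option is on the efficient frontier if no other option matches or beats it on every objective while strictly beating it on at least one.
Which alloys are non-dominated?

S1, S2, S3, S4, S5, S6, S8

S1: not dominated (best cost).
S2: not dominated.
S3: not dominated (best density).
S4: not dominated.
S5: not dominated.
S6: not dominated.
S7: dominated by S1 (cost 11≤14, density 5.0≤8.0, yield strength 360≥254).
S8: not dominated (best yield strength).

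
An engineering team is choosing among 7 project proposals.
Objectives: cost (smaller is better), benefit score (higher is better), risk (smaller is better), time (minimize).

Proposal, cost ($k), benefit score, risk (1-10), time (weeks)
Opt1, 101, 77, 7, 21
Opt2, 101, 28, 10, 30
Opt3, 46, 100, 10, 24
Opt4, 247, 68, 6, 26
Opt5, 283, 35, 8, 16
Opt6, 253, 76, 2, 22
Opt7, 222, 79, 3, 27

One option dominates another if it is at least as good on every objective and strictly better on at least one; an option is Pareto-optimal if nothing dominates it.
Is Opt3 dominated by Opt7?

Opt7 vs Opt3: Opt7 is worse on cost (222 vs 46), so it does not dominate Opt3.

No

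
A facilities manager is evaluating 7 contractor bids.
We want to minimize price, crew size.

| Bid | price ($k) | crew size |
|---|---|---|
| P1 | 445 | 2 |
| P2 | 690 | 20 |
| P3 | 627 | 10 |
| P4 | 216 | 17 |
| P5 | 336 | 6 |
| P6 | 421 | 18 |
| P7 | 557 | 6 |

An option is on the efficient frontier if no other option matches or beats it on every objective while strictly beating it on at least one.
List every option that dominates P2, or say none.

P1, P3, P4, P5, P6, P7

P1: price 445≤690, crew size 2≤20 — dominates P2.
P3: price 627≤690, crew size 10≤20 — dominates P2.
P4: price 216≤690, crew size 17≤20 — dominates P2.
P5: price 336≤690, crew size 6≤20 — dominates P2.
P6: price 421≤690, crew size 18≤20 — dominates P2.
P7: price 557≤690, crew size 6≤20 — dominates P2.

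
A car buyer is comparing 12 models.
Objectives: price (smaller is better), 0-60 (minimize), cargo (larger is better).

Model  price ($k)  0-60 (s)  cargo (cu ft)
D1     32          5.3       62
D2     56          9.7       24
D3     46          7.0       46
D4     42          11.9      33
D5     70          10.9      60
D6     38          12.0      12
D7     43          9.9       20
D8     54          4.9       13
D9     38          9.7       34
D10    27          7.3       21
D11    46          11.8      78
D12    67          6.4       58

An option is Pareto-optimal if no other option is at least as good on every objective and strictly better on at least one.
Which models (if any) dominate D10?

none

D1: worse on price (32 vs 27).
D2: worse on price (56 vs 27).
D3: worse on price (46 vs 27).
D4: worse on price (42 vs 27).
D5: worse on price (70 vs 27).
D6: worse on price (38 vs 27).
D7: worse on price (43 vs 27).
D8: worse on price (54 vs 27).
D9: worse on price (38 vs 27).
D11: worse on price (46 vs 27).
D12: worse on price (67 vs 27).
No option dominates D10.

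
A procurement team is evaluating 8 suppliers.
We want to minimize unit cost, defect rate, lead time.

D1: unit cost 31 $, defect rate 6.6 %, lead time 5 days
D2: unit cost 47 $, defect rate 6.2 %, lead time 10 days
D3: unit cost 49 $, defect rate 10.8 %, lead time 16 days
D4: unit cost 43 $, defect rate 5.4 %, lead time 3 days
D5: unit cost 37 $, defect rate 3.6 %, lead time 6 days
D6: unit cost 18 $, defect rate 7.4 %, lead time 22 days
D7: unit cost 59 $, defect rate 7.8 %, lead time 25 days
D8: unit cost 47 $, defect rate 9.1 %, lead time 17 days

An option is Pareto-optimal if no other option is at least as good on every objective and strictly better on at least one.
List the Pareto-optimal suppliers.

D1: not dominated.
D2: dominated by D4 (unit cost 43≤47, defect rate 5.4≤6.2, lead time 3≤10).
D3: dominated by D1 (unit cost 31≤49, defect rate 6.6≤10.8, lead time 5≤16).
D4: not dominated (best lead time).
D5: not dominated (best defect rate).
D6: not dominated (best unit cost).
D7: dominated by D1 (unit cost 31≤59, defect rate 6.6≤7.8, lead time 5≤25).
D8: dominated by D1 (unit cost 31≤47, defect rate 6.6≤9.1, lead time 5≤17).

D1, D4, D5, D6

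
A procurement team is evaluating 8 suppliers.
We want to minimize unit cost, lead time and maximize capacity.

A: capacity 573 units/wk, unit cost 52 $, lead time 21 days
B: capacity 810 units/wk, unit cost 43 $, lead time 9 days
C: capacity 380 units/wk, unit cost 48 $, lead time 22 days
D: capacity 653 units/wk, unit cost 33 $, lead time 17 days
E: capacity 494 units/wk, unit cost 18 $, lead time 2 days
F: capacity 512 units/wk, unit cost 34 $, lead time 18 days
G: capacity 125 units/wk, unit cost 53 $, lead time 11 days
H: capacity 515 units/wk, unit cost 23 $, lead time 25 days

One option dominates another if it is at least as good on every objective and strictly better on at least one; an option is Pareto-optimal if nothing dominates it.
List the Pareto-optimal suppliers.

B, D, E, H

A: dominated by B (capacity 810≥573, unit cost 43≤52, lead time 9≤21).
B: not dominated (best capacity).
C: dominated by B (capacity 810≥380, unit cost 43≤48, lead time 9≤22).
D: not dominated.
E: not dominated (best unit cost).
F: dominated by D (capacity 653≥512, unit cost 33≤34, lead time 17≤18).
G: dominated by B (capacity 810≥125, unit cost 43≤53, lead time 9≤11).
H: not dominated.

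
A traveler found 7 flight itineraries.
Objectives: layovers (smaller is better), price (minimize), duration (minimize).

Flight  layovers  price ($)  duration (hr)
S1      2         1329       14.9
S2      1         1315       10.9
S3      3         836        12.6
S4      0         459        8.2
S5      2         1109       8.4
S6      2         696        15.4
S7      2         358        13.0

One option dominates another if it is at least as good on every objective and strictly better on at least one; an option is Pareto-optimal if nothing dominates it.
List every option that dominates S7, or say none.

S1: worse on price (1329 vs 358).
S2: worse on price (1315 vs 358).
S3: worse on layovers (3 vs 2).
S4: worse on price (459 vs 358).
S5: worse on price (1109 vs 358).
S6: worse on price (696 vs 358).
No option dominates S7.

none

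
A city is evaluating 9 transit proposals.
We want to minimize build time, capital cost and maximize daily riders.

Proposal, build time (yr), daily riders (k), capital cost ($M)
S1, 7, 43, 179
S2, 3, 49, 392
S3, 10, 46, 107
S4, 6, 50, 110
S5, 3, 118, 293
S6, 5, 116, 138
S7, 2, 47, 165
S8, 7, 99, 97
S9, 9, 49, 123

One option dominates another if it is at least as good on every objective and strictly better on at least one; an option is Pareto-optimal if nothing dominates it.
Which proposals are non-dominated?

S1: dominated by S4 (build time 6≤7, daily riders 50≥43, capital cost 110≤179).
S2: dominated by S5 (build time 3≤3, daily riders 118≥49, capital cost 293≤392).
S3: dominated by S8 (build time 7≤10, daily riders 99≥46, capital cost 97≤107).
S4: not dominated.
S5: not dominated (best daily riders).
S6: not dominated.
S7: not dominated (best build time).
S8: not dominated (best capital cost).
S9: dominated by S4 (build time 6≤9, daily riders 50≥49, capital cost 110≤123).

S4, S5, S6, S7, S8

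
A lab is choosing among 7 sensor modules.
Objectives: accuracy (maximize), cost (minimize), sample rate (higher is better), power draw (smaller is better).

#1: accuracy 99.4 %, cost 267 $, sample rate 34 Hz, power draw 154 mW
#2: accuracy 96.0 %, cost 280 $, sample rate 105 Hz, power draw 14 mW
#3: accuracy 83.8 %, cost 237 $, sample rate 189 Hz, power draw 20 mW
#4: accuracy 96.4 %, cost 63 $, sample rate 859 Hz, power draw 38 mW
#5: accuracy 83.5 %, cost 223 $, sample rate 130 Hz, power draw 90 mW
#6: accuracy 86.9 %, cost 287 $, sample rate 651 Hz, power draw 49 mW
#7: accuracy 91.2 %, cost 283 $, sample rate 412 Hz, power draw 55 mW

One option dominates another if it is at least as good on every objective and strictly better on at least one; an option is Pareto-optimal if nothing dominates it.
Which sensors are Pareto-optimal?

#1, #2, #3, #4

#1: not dominated (best accuracy).
#2: not dominated (best power draw).
#3: not dominated.
#4: not dominated (best cost).
#5: dominated by #4 (accuracy 96.4≥83.5, cost 63≤223, sample rate 859≥130, power draw 38≤90).
#6: dominated by #4 (accuracy 96.4≥86.9, cost 63≤287, sample rate 859≥651, power draw 38≤49).
#7: dominated by #4 (accuracy 96.4≥91.2, cost 63≤283, sample rate 859≥412, power draw 38≤55).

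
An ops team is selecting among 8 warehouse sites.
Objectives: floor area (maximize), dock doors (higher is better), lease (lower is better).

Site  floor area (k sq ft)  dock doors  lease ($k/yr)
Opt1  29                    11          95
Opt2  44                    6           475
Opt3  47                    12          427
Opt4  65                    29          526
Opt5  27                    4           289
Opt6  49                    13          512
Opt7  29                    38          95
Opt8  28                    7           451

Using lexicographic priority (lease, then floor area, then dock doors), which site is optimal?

First minimize lease: best is 95, kept {Opt1, Opt7}.
Then maximize floor area: best is 29, kept {Opt1, Opt7}.
Then maximize dock doors: best is 38, kept {Opt7}.

Opt7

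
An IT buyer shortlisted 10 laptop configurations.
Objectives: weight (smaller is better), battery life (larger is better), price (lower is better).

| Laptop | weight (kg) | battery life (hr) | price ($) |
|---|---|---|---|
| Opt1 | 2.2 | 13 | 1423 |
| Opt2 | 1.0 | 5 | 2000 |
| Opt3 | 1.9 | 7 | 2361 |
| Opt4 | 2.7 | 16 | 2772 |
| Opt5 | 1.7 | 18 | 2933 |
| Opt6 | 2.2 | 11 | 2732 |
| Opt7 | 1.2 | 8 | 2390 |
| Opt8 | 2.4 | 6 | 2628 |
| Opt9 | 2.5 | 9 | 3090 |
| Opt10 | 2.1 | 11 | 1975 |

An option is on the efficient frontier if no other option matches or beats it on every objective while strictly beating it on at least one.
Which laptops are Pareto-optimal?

Opt1, Opt2, Opt3, Opt4, Opt5, Opt7, Opt10

Opt1: not dominated (best price).
Opt2: not dominated (best weight).
Opt3: not dominated.
Opt4: not dominated.
Opt5: not dominated (best battery life).
Opt6: dominated by Opt1 (weight 2.2≤2.2, battery life 13≥11, price 1423≤2732).
Opt7: not dominated.
Opt8: dominated by Opt1 (weight 2.2≤2.4, battery life 13≥6, price 1423≤2628).
Opt9: dominated by Opt1 (weight 2.2≤2.5, battery life 13≥9, price 1423≤3090).
Opt10: not dominated.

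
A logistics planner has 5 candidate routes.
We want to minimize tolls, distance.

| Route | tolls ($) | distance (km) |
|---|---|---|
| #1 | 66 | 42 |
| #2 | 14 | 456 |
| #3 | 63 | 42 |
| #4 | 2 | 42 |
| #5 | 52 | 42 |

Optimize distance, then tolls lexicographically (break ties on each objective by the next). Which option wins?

#4

First minimize distance: best is 42, kept {#1, #3, #4, #5}.
Then minimize tolls: best is 2, kept {#4}.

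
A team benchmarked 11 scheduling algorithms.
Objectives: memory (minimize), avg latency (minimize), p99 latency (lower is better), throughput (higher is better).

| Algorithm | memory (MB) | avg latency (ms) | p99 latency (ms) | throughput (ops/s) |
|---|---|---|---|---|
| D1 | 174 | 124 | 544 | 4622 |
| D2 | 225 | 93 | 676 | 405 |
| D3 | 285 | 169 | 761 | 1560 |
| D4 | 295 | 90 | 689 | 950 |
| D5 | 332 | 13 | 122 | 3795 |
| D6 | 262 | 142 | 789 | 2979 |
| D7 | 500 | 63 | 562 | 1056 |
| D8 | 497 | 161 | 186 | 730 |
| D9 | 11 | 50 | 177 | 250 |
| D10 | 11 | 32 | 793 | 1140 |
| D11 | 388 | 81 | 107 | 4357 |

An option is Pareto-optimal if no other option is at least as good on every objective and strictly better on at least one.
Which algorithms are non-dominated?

D1: not dominated (best throughput).
D2: not dominated.
D3: dominated by D1 (memory 174≤285, avg latency 124≤169, p99 latency 544≤761, throughput 4622≥1560).
D4: not dominated.
D5: not dominated (best avg latency).
D6: dominated by D1 (memory 174≤262, avg latency 124≤142, p99 latency 544≤789, throughput 4622≥2979).
D7: dominated by D5 (memory 332≤500, avg latency 13≤63, p99 latency 122≤562, throughput 3795≥1056).
D8: dominated by D5 (memory 332≤497, avg latency 13≤161, p99 latency 122≤186, throughput 3795≥730).
D9: not dominated.
D10: not dominated.
D11: not dominated (best p99 latency).

D1, D2, D4, D5, D9, D10, D11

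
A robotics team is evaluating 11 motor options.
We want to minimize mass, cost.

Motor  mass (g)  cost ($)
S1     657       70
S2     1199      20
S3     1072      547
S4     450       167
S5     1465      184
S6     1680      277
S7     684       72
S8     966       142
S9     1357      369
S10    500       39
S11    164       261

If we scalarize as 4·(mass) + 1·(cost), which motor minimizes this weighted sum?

S1: 4·657 + 1·70 = 2698
S2: 4·1199 + 1·20 = 4816
S3: 4·1072 + 1·547 = 4835
S4: 4·450 + 1·167 = 1967
S5: 4·1465 + 1·184 = 6044
S6: 4·1680 + 1·277 = 6997
S7: 4·684 + 1·72 = 2808
S8: 4·966 + 1·142 = 4006
S9: 4·1357 + 1·369 = 5797
S10: 4·500 + 1·39 = 2039
S11: 4·164 + 1·261 = 917
Lowest: S11 at 917.

S11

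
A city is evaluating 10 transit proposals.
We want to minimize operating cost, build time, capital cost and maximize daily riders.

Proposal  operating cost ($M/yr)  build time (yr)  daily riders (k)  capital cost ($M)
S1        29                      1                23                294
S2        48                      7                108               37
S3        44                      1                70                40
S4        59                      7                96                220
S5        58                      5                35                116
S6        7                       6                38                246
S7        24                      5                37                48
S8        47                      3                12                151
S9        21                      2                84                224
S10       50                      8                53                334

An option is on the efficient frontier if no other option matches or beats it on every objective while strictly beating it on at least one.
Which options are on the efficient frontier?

S1, S2, S3, S6, S7, S9

S1: not dominated.
S2: not dominated (best daily riders).
S3: not dominated.
S4: dominated by S2 (operating cost 48≤59, build time 7≤7, daily riders 108≥96, capital cost 37≤220).
S5: dominated by S3 (operating cost 44≤58, build time 1≤5, daily riders 70≥35, capital cost 40≤116).
S6: not dominated (best operating cost).
S7: not dominated.
S8: dominated by S3 (operating cost 44≤47, build time 1≤3, daily riders 70≥12, capital cost 40≤151).
S9: not dominated.
S10: dominated by S2 (operating cost 48≤50, build time 7≤8, daily riders 108≥53, capital cost 37≤334).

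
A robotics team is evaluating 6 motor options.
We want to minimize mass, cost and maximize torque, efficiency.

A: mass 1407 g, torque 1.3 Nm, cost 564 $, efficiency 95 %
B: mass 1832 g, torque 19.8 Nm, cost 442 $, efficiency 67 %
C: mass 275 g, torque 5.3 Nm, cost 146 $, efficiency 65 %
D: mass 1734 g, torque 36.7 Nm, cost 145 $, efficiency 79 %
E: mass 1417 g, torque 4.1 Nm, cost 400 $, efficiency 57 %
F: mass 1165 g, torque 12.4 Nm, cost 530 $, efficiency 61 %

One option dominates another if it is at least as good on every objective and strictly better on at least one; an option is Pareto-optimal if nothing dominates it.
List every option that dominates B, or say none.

D

D: mass 1734≤1832, torque 36.7≥19.8, cost 145≤442, efficiency 79≥67 — dominates B.
Others (A, C, E, F) are each worse than B on at least one objective.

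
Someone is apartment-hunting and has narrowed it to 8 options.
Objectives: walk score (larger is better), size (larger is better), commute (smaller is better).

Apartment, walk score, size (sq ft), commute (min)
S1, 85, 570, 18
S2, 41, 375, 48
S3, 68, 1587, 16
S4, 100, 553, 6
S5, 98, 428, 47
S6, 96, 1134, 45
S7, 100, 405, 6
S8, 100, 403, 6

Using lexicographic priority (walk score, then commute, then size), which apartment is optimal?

S4

First maximize walk score: best is 100, kept {S4, S7, S8}.
Then minimize commute: best is 6, kept {S4, S7, S8}.
Then maximize size: best is 553, kept {S4}.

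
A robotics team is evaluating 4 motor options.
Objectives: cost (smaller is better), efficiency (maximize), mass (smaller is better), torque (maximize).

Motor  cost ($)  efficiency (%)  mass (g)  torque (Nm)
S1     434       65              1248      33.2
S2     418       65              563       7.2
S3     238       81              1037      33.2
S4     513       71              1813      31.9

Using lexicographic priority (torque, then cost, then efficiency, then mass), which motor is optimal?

First maximize torque: best is 33.2, kept {S1, S3}.
Then minimize cost: best is 238, kept {S3}.

S3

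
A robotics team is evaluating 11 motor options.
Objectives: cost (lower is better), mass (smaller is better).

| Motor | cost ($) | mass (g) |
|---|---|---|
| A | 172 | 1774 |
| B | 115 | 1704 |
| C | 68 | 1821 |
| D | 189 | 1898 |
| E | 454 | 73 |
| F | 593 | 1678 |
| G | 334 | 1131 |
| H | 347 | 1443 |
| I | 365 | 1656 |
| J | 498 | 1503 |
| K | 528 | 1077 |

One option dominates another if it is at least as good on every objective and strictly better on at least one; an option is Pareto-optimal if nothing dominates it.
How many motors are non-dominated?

4

A: dominated by B (cost 115≤172, mass 1704≤1774).
B: not dominated.
C: not dominated (best cost).
D: dominated by A (cost 172≤189, mass 1774≤1898).
E: not dominated (best mass).
F: dominated by E (cost 454≤593, mass 73≤1678).
G: not dominated.
H: dominated by G (cost 334≤347, mass 1131≤1443).
I: dominated by G (cost 334≤365, mass 1131≤1656).
J: dominated by E (cost 454≤498, mass 73≤1503).
K: dominated by E (cost 454≤528, mass 73≤1077).
Pareto-optimal: B, C, E, G → 4.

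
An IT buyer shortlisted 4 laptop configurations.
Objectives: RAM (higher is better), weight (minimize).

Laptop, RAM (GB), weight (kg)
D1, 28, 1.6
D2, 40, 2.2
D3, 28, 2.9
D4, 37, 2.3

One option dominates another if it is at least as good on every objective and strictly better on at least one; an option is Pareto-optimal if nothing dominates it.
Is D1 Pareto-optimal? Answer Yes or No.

Yes

D2: worse on weight (2.2 vs 1.6).
D3: worse on weight (2.9 vs 1.6).
D4: worse on weight (2.3 vs 1.6).
No option is at least as good as D1 on every objective and strictly better on one.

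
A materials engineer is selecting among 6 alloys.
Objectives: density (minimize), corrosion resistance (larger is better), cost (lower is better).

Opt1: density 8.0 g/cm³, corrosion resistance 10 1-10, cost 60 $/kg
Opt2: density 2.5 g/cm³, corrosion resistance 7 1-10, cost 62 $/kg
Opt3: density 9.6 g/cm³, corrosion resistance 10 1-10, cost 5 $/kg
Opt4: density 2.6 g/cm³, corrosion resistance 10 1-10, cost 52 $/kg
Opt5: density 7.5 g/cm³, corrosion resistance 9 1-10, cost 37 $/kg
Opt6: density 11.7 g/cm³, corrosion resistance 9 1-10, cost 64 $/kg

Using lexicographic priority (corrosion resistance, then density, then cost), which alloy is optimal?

Opt4

First maximize corrosion resistance: best is 10, kept {Opt1, Opt3, Opt4}.
Then minimize density: best is 2.6, kept {Opt4}.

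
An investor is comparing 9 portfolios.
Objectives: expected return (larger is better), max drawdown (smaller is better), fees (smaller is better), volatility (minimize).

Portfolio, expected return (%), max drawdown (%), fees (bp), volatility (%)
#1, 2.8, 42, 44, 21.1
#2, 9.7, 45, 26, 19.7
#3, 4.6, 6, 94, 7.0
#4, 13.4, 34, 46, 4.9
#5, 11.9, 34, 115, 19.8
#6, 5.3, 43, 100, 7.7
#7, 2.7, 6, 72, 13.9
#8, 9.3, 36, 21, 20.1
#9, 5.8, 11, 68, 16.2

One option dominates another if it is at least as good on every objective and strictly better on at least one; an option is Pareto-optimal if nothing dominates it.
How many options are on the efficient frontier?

#1: dominated by #8 (expected return 9.3≥2.8, max drawdown 36≤42, fees 21≤44, volatility 20.1≤21.1).
#2: not dominated.
#3: not dominated.
#4: not dominated (best expected return).
#5: dominated by #4 (expected return 13.4≥11.9, max drawdown 34≤34, fees 46≤115, volatility 4.9≤19.8).
#6: dominated by #4 (expected return 13.4≥5.3, max drawdown 34≤43, fees 46≤100, volatility 4.9≤7.7).
#7: not dominated.
#8: not dominated (best fees).
#9: not dominated.
Pareto-optimal: #2, #3, #4, #7, #8, #9 → 6.

6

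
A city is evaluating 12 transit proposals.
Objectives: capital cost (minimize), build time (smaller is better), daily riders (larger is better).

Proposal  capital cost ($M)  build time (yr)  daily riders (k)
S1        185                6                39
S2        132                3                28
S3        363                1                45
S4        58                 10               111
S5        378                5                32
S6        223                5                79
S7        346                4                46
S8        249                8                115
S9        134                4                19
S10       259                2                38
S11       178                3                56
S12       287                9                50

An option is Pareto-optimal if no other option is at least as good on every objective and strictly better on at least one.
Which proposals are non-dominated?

S2, S3, S4, S6, S8, S10, S11

S1: dominated by S11 (capital cost 178≤185, build time 3≤6, daily riders 56≥39).
S2: not dominated.
S3: not dominated (best build time).
S4: not dominated (best capital cost).
S5: dominated by S3 (capital cost 363≤378, build time 1≤5, daily riders 45≥32).
S6: not dominated.
S7: dominated by S11 (capital cost 178≤346, build time 3≤4, daily riders 56≥46).
S8: not dominated (best daily riders).
S9: dominated by S2 (capital cost 132≤134, build time 3≤4, daily riders 28≥19).
S10: not dominated.
S11: not dominated.
S12: dominated by S6 (capital cost 223≤287, build time 5≤9, daily riders 79≥50).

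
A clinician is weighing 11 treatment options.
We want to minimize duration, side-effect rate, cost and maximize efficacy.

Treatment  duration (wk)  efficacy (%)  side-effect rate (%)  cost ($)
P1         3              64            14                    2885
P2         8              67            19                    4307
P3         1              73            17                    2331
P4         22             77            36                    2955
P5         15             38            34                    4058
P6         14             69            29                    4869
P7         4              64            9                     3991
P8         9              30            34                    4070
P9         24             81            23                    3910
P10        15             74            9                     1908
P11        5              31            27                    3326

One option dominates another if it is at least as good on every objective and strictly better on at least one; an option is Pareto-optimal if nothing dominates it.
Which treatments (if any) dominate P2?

P3

P3: duration 1≤8, efficacy 73≥67, side-effect rate 17≤19, cost 2331≤4307 — dominates P2.
Others (P1, P4, P5, P6, P7, P8, P9, P10, P11) are each worse than P2 on at least one objective.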